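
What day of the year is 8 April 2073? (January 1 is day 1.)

98

Days in months before April: 31 + 28 + 31 = 90.
Plus 8 days into April → day 98.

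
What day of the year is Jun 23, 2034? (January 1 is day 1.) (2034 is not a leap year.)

Days in months before Jun: 31 + 28 + 31 + 30 + 31 = 151.
Plus 23 days into Jun → day 174.

174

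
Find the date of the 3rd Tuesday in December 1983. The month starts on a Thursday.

December 1983 begins on a Thursday, so the first Tuesday is December 6 (5 days later).
The 3rd Tuesday is 2 weeks later: 6 + 14 = 20.

20 December 1983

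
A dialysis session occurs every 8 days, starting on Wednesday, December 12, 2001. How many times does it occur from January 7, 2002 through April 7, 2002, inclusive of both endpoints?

Occurrences land 8·i days after December 12, 2001 for i = 0, 1, 2, …
January 7, 2002 is 26 days after the start; 26 ÷ 8 = 3 remainder 2; since the remainder is 2, round up to i = 4. First occurrence in the window: #5 on January 13, 2002 (4×8 = 32 days in).
April 7, 2002 is 116 days after the start; 116 ÷ 8 = 14 remainder 4. Last occurrence in the window: #15 on April 3, 2002.
Occurrences #5 through #15: 11 in total.

11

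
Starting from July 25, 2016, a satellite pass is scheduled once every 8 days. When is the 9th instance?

September 27, 2016

The 9th occurrence is 8 intervals after the first: 8 × 8 = 64 days after July 25, 2016.
July has 31 days — 6 days to the end of July leaves 58.
August has 31 days (27 left).
27 days into September → September 27, 2016.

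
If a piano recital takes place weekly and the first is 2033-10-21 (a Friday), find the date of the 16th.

The 16th occurrence is 15 intervals after the first: 15 × 7 = 105 days after 2033-10-21.
October has 31 days — 10 days to the end of October leaves 95.
November has 30 days (65 left).
December has 31 days (34 left).
January has 31 days (3 left).
3 days into February → 2034-02-03.

2034-02-03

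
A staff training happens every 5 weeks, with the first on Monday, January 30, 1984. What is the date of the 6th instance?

July 23, 1984

The 6th occurrence is 5 intervals after the first: 5 × 35 = 175 days after January 30, 1984.
January has 31 days — 1 day to the end of January leaves 174.
February has 29 days (145 left).
March has 31 days (114 left).
April has 30 days (84 left).
May has 31 days (53 left).
June has 30 days (23 left).
23 days into July → July 23, 1984.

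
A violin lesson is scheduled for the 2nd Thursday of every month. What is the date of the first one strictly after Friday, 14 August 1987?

10 September 1987

August 1987 starts on a Saturday; its first Thursday is the 6th, so the 2nd Thursday is the 13th — 13 August 1987.
That is not after 14 August 1987, so look at September 1987.
September 1987 starts on a Tuesday; its first Thursday is the 3rd, so the 2nd Thursday is the 10th — 10 September 1987.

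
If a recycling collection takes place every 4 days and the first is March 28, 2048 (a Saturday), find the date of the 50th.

October 10, 2048

The 50th occurrence is 49 intervals after the first: 49 × 4 = 196 days after March 28, 2048.
March has 31 days — 3 days to the end of March leaves 193.
April has 30 days (163 left).
May has 31 days (132 left).
June has 30 days (102 left).
July has 31 days (71 left).
August has 31 days (40 left).
September has 30 days (10 left).
10 days into October → October 10, 2048.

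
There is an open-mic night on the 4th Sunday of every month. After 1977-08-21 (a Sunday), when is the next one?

1977-08-28

August 1977 starts on a Monday; its first Sunday is the 7th, so the 4th Sunday is the 28th — 1977-08-28.
1977-08-28 is after 1977-08-21, so that is the next one.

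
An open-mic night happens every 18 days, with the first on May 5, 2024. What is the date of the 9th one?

The 9th occurrence is 8 intervals after the first: 8 × 18 = 144 days after May 5, 2024.
May has 31 days — 26 days to the end of May leaves 118.
Jun has 30 days (88 left).
Jul has 31 days (57 left).
Aug has 31 days (26 left).
26 days into Sep → Sep 26, 2024.

Sep 26, 2024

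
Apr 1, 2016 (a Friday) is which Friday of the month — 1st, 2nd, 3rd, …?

Day 1 falls in week ⌈1/7⌉ of the month.
Days 1–7 hold the 1st Friday, 8–14 the 2nd, 15–21 the 3rd, 22–28 the 4th, 29–31 the 5th.
1 is in the range for the 1st.

1st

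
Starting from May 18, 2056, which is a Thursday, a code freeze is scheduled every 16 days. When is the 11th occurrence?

The 11th occurrence is 10 intervals after the first: 10 × 16 = 160 days after May 18, 2056.
May has 31 days — 13 days to the end of May leaves 147.
June has 30 days (117 left).
July has 31 days (86 left).
August has 31 days (55 left).
September has 30 days (25 left).
25 days into October → October 25, 2056.

October 25, 2056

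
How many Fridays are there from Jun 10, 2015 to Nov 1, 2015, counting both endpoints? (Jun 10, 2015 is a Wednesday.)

21

Jun 10, 2015 is a Wednesday; the first Friday on or after it is Jun 12, 2015 (2 days later).
From Jun 12, 2015 to Nov 1, 2015: 18 + 31 + 31 + 30 + 31 + 1 = 142 days (rest of Jun, Jul, Aug, Sep, Oct, Nov).
142 ÷ 7 = 20 full weeks with remainder 2, so 20 more Fridays after the first → 21.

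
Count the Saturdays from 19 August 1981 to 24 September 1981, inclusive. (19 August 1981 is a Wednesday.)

5

19 August 1981 is a Wednesday; the first Saturday on or after it is 22 August 1981 (3 days later).
From 22 August 1981 to 24 September 1981: 9 + 24 = 33 days (rest of August, September).
33 ÷ 7 = 4 full weeks with remainder 5, so 4 more Saturdays after the first → 5.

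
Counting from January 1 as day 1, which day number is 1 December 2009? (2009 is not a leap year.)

335

Days in months before December: 31 + 28 + 31 + 30 + 31 + 30 + 31 + 31 + 30 + 31 + 30 = 334.
Plus 1 day into December → day 335.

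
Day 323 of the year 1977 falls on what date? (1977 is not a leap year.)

Jan has 31 days (323 − 31 = 292 remain).
Feb has 28 days (292 − 28 = 264 remain).
Mar has 31 days (264 − 31 = 233 remain).
Apr has 30 days (233 − 30 = 203 remain).
May has 31 days (203 − 31 = 172 remain).
Jun has 30 days (172 − 30 = 142 remain).
Jul has 31 days (142 − 31 = 111 remain).
Aug has 31 days (111 − 31 = 80 remain).
Sep has 30 days (80 − 30 = 50 remain).
Oct has 31 days (50 − 31 = 19 remain).
19 into Nov → Nov 19.

Nov 19, 1977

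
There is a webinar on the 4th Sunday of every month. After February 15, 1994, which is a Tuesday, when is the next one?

February 1994 starts on a Tuesday; its first Sunday is the 6th, so the 4th Sunday is the 27th — February 27, 1994.
February 27, 1994 is after February 15, 1994, so that is the next one.

February 27, 1994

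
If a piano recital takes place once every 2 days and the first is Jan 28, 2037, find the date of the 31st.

The 31st occurrence is 30 intervals after the first: 30 × 2 = 60 days after Jan 28, 2037.
Jan has 31 days — 3 days to the end of Jan leaves 57.
Feb has 28 days (29 left).
29 days into Mar → Mar 29, 2037.

Mar 29, 2037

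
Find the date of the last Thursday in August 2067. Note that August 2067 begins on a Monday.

August 2067 begins on a Monday, so the first Thursday is August 4 (3 days later).
August 2067 has 31 days. Adding weeks: 4, 11, 18, 25 — the last one ≤ 31 is the 25th.

August 25, 2067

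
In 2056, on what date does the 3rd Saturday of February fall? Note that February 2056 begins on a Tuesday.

February 2056 begins on a Tuesday, so the first Saturday is February 5 (4 days later).
The 3rd Saturday is 2 weeks later: 5 + 14 = 19.

19 February 2056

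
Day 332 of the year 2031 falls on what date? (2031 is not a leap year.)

Nov 28, 2031

Jan has 31 days (332 − 31 = 301 remain).
Feb has 28 days (301 − 28 = 273 remain).
Mar has 31 days (273 − 31 = 242 remain).
Apr has 30 days (242 − 30 = 212 remain).
May has 31 days (212 − 31 = 181 remain).
Jun has 30 days (181 − 30 = 151 remain).
Jul has 31 days (151 − 31 = 120 remain).
Aug has 31 days (120 − 31 = 89 remain).
Sep has 30 days (89 − 30 = 59 remain).
Oct has 31 days (59 − 31 = 28 remain).
28 into Nov → Nov 28.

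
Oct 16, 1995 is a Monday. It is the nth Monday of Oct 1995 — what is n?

3rd

Day 16 falls in week ⌈16/7⌉ of the month.
Days 1–7 hold the 1st Monday, 8–14 the 2nd, 15–21 the 3rd, 22–28 the 4th, 29–31 the 5th.
16 is in the range for the 3rd.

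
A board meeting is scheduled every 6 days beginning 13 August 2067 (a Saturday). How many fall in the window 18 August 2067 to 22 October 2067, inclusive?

Occurrences land 6·i days after 13 August 2067 for i = 0, 1, 2, …
18 August 2067 is 5 days after the start; 5 ÷ 6 = 0 remainder 5; since the remainder is 5, round up to i = 1. First occurrence in the window: #2 on 19 August 2067 (1×6 = 6 days in).
22 October 2067 is 70 days after the start; 70 ÷ 6 = 11 remainder 4. Last occurrence in the window: #12 on 18 October 2067.
Occurrences #2 through #12: 11 in total.

11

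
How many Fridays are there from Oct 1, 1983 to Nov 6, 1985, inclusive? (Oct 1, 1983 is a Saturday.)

Oct 1, 1983 is a Saturday; the first Friday on or after it is Oct 7, 1983 (6 days later).
From Oct 7, 1983 to Nov 6, 1985: 85 + 366 + 310 = 761 days (rest of 1983, 1984, to Nov 6, 1985 in 1985).
761 ÷ 7 = 108 full weeks with remainder 5, so 108 more Fridays after the first → 109.

109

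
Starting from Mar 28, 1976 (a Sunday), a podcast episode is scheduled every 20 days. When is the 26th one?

Aug 10, 1977

The 26th occurrence is 25 intervals after the first: 25 × 20 = 500 days after Mar 28, 1976.
Mar has 31 days — 3 days to the end of Mar leaves 497.
From end of Mar to end of 1976 is 275 days (222 left).
Jan has 31 days (191 left).
Feb has 28 days (163 left).
Mar has 31 days (132 left).
Apr has 30 days (102 left).
May has 31 days (71 left).
Jun has 30 days (41 left).
Jul has 31 days (10 left).
10 days into Aug → Aug 10, 1977.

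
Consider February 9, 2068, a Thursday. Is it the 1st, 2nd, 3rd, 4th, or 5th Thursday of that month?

2nd

Day 9 falls in week ⌈9/7⌉ of the month.
Days 1–7 hold the 1st Thursday, 8–14 the 2nd, 15–21 the 3rd, 22–28 the 4th, 29–31 the 5th.
9 is in the range for the 2nd.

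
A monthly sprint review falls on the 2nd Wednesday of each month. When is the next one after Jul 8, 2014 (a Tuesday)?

Jul 2014 starts on a Tuesday; its first Wednesday is the 2nd, so the 2nd Wednesday is the 9th — Jul 9, 2014.
Jul 9, 2014 is after Jul 8, 2014, so that is the next one.

Jul 9, 2014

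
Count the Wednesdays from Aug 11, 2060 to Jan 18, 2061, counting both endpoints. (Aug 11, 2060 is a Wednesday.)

Aug 11, 2060 is a Wednesday; the first Wednesday on or after it is Aug 11, 2060.
From Aug 11, 2060 to Jan 18, 2061: 20 + 30 + 31 + 30 + 31 + 18 = 160 days (rest of Aug, Sep, Oct, Nov, Dec, Jan).
160 ÷ 7 = 22 full weeks with remainder 6, so 22 more Wednesdays after the first → 23.

23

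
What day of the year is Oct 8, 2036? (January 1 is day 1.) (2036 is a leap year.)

282

Days in months before Oct: 31 + 29 + 31 + 30 + 31 + 30 + 31 + 31 + 30 = 274.
Plus 8 days into Oct → day 282.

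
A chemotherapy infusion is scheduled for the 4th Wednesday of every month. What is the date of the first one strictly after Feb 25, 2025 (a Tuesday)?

Feb 2025 starts on a Saturday; its first Wednesday is the 5th, so the 4th Wednesday is the 26th — Feb 26, 2025.
Feb 26, 2025 is after Feb 25, 2025, so that is the next one.

Feb 26, 2025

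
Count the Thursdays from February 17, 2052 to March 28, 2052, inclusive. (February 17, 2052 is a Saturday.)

February 17, 2052 is a Saturday; the first Thursday on or after it is February 22, 2052 (5 days later).
From February 22, 2052 to March 28, 2052: 7 + 28 = 35 days (rest of February, March).
35 ÷ 7 = 5 full weeks with remainder 0, so 5 more Thursdays after the first → 6.

6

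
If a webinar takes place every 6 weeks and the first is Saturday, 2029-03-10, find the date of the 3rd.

The 3rd occurrence is 2 intervals after the first: 2 × 42 = 84 days after 2029-03-10.
March has 31 days — 21 days to the end of March leaves 63.
April has 30 days (33 left).
May has 31 days (2 left).
2 days into June → 2029-06-02.

2029-06-02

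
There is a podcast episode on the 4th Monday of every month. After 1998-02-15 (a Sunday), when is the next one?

February 1998 starts on a Sunday; its first Monday is the 2nd, so the 4th Monday is the 23rd — 1998-02-23.
1998-02-23 is after 1998-02-15, so that is the next one.

1998-02-23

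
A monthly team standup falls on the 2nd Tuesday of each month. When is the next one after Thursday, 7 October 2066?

October 2066 starts on a Friday; its first Tuesday is the 5th, so the 2nd Tuesday is the 12th — 12 October 2066.
12 October 2066 is after 7 October 2066, so that is the next one.

12 October 2066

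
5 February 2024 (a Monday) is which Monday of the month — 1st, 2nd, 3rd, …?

Day 5 falls in week ⌈5/7⌉ of the month.
Days 1–7 hold the 1st Monday, 8–14 the 2nd, 15–21 the 3rd, 22–28 the 4th, 29–31 the 5th.
5 is in the range for the 1st.

1st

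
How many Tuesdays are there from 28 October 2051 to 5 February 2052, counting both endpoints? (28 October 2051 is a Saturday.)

28 October 2051 is a Saturday; the first Tuesday on or after it is 31 October 2051 (3 days later).
From 31 October 2051 to 5 February 2052: 0 + 30 + 31 + 31 + 5 = 97 days (rest of October, November, December, January, February).
97 ÷ 7 = 13 full weeks with remainder 6, so 13 more Tuesdays after the first → 14.

14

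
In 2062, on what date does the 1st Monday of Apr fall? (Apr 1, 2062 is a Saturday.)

Apr 3, 2062

Apr 2062 begins on a Saturday, so the first Monday is Apr 3 (2 days later).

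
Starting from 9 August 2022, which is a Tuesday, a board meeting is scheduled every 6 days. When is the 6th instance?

8 September 2022

The 6th occurrence is 5 intervals after the first: 5 × 6 = 30 days after 9 August 2022.
August has 31 days — 22 days to the end of August leaves 8.
8 days into September → 8 September 2022.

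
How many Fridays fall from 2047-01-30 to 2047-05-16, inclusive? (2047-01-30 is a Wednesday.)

2047-01-30 is a Wednesday; the first Friday on or after it is 2047-02-01 (2 days later).
From 2047-02-01 to 2047-05-16: 27 + 31 + 30 + 16 = 104 days (rest of February, March, April, May).
104 ÷ 7 = 14 full weeks with remainder 6, so 14 more Fridays after the first → 15.

15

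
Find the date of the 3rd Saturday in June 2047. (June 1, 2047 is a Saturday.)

June 2047 begins on a Saturday, so the first Saturday is June 1.
The 3rd Saturday is 2 weeks later: 1 + 14 = 15.

June 15, 2047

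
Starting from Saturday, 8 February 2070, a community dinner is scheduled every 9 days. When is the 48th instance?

7 April 2071

The 48th occurrence is 47 intervals after the first: 47 × 9 = 423 days after 8 February 2070.
February has 28 days — 20 days to the end of February leaves 403.
From end of February to end of 2070 is 306 days (97 left).
January has 31 days (66 left).
February has 28 days (38 left).
March has 31 days (7 left).
7 days into April → 7 April 2071.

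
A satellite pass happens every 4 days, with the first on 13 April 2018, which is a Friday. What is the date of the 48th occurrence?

The 48th occurrence is 47 intervals after the first: 47 × 4 = 188 days after 13 April 2018.
April has 30 days — 17 days to the end of April leaves 171.
May has 31 days (140 left).
June has 30 days (110 left).
July has 31 days (79 left).
August has 31 days (48 left).
September has 30 days (18 left).
18 days into October → 18 October 2018.

18 October 2018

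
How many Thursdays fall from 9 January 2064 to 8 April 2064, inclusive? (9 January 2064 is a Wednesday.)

13

9 January 2064 is a Wednesday; the first Thursday on or after it is 10 January 2064 (1 day later).
From 10 January 2064 to 8 April 2064: 21 + 29 + 31 + 8 = 89 days (rest of January, February, March, April).
89 ÷ 7 = 12 full weeks with remainder 5, so 12 more Thursdays after the first → 13.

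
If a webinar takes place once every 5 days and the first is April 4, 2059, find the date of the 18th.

The 18th occurrence is 17 intervals after the first: 17 × 5 = 85 days after April 4, 2059.
April has 30 days — 26 days to the end of April leaves 59.
May has 31 days (28 left).
28 days into June → June 28, 2059.

June 28, 2059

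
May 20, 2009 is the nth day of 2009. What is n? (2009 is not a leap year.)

140

Days in months before May: 31 + 28 + 31 + 30 = 120.
Plus 20 days into May → day 140.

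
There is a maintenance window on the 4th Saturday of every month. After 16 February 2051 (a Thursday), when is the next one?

25 February 2051

February 2051 starts on a Wednesday; its first Saturday is the 4th, so the 4th Saturday is the 25th — 25 February 2051.
25 February 2051 is after 16 February 2051, so that is the next one.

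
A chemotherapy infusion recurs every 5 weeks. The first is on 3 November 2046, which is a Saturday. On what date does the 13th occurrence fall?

The 13th occurrence is 12 intervals after the first: 12 × 35 = 420 days after 3 November 2046.
November has 30 days — 27 days to the end of November leaves 393.
December has 31 days (362 left).
January has 31 days (331 left).
February has 28 days (303 left).
March has 31 days (272 left).
April has 30 days (242 left).
May has 31 days (211 left).
June has 30 days (181 left).
July has 31 days (150 left).
August has 31 days (119 left).
September has 30 days (89 left).
October has 31 days (58 left).
November has 30 days (28 left).
28 days into December → 28 December 2047.

28 December 2047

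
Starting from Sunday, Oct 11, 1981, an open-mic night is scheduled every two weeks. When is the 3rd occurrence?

The 3rd occurrence is 2 intervals after the first: 2 × 14 = 28 days after Oct 11, 1981.
Oct has 31 days — 20 days to the end of Oct leaves 8.
8 days into Nov → Nov 8, 1981.

Nov 8, 1981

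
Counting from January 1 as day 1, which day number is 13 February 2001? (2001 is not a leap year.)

Days in months before February: 31 = 31.
Plus 13 days into February → day 44.

44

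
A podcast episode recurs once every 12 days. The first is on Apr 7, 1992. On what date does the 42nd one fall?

Aug 12, 1993

The 42nd occurrence is 41 intervals after the first: 41 × 12 = 492 days after Apr 7, 1992.
Apr has 30 days — 23 days to the end of Apr leaves 469.
From end of Apr to end of 1992 is 245 days (224 left).
Jan has 31 days (193 left).
Feb has 28 days (165 left).
Mar has 31 days (134 left).
Apr has 30 days (104 left).
May has 31 days (73 left).
Jun has 30 days (43 left).
Jul has 31 days (12 left).
12 days into Aug → Aug 12, 1993.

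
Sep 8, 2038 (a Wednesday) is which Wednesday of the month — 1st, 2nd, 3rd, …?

2nd

Day 8 falls in week ⌈8/7⌉ of the month.
Days 1–7 hold the 1st Wednesday, 8–14 the 2nd, 15–21 the 3rd, 22–28 the 4th, 29–31 the 5th.
8 is in the range for the 2nd.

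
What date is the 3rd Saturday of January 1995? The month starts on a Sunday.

January 1995 begins on a Sunday, so the first Saturday is January 7 (6 days later).
The 3rd Saturday is 2 weeks later: 7 + 14 = 21.

21 January 1995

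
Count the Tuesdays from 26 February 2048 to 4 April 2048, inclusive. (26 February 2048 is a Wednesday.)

26 February 2048 is a Wednesday; the first Tuesday on or after it is 3 March 2048 (6 days later).
From 3 March 2048 to 4 April 2048: 28 + 4 = 32 days (rest of March, April).
32 ÷ 7 = 4 full weeks with remainder 4, so 4 more Tuesdays after the first → 5.

5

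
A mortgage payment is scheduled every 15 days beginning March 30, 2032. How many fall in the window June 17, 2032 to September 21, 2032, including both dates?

6

Occurrences land 15·i days after March 30, 2032 for i = 0, 1, 2, …
June 17, 2032 is 79 days after the start; 79 ÷ 15 = 5 remainder 4; since the remainder is 4, round up to i = 6. First occurrence in the window: #7 on June 28, 2032 (6×15 = 90 days in).
September 21, 2032 is 175 days after the start; 175 ÷ 15 = 11 remainder 10. Last occurrence in the window: #12 on September 11, 2032.
Occurrences #7 through #12: 6 in total.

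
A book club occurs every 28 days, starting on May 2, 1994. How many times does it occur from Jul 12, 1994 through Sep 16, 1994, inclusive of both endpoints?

Occurrences land 28·i days after May 2, 1994 for i = 0, 1, 2, …
Jul 12, 1994 is 71 days after the start; 71 ÷ 28 = 2 remainder 15; since the remainder is 15, round up to i = 3. First occurrence in the window: #4 on Jul 25, 1994 (3×28 = 84 days in).
Sep 16, 1994 is 137 days after the start; 137 ÷ 28 = 4 remainder 25. Last occurrence in the window: #5 on Aug 22, 1994.
Occurrences #4 through #5: 2 in total.

2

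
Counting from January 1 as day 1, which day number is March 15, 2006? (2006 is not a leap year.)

74

Days in months before March: 31 + 28 = 59.
Plus 15 days into March → day 74.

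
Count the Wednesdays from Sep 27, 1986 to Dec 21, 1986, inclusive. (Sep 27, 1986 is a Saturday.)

Sep 27, 1986 is a Saturday; the first Wednesday on or after it is Oct 1, 1986 (4 days later).
From Oct 1, 1986 to Dec 21, 1986: 30 + 30 + 21 = 81 days (rest of Oct, Nov, Dec).
81 ÷ 7 = 11 full weeks with remainder 4, so 11 more Wednesdays after the first → 12.

12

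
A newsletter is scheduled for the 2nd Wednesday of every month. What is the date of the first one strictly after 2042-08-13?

August 2042 starts on a Friday; its first Wednesday is the 6th, so the 2nd Wednesday is the 13th — 2042-08-13.
That is not after 2042-08-13, so look at September 2042.
September 2042 starts on a Monday; its first Wednesday is the 3rd, so the 2nd Wednesday is the 10th — 2042-09-10.

2042-09-10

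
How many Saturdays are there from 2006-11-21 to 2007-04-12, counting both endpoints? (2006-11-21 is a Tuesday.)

20

2006-11-21 is a Tuesday; the first Saturday on or after it is 2006-11-25 (4 days later).
From 2006-11-25 to 2007-04-12: 5 + 31 + 31 + 28 + 31 + 12 = 138 days (rest of November, December, January, February, March, April).
138 ÷ 7 = 19 full weeks with remainder 5, so 19 more Saturdays after the first → 20.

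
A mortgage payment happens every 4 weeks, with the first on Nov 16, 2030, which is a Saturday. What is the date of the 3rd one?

The 3rd occurrence is 2 intervals after the first: 2 × 28 = 56 days after Nov 16, 2030.
Nov has 30 days — 14 days to the end of Nov leaves 42.
Dec has 31 days (11 left).
11 days into Jan → Jan 11, 2031.

Jan 11, 2031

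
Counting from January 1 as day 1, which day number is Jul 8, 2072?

Days in months before Jul: 31 + 29 + 31 + 30 + 31 + 30 = 182.
Plus 8 days into Jul → day 190.

190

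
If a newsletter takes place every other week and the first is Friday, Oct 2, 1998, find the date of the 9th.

The 9th occurrence is 8 intervals after the first: 8 × 14 = 112 days after Oct 2, 1998.
Oct has 31 days — 29 days to the end of Oct leaves 83.
Nov has 30 days (53 left).
Dec has 31 days (22 left).
22 days into Jan → Jan 22, 1999.

Jan 22, 1999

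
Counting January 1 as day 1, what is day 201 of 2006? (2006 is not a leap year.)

January has 31 days (201 − 31 = 170 remain).
February has 28 days (170 − 28 = 142 remain).
March has 31 days (142 − 31 = 111 remain).
April has 30 days (111 − 30 = 81 remain).
May has 31 days (81 − 31 = 50 remain).
June has 30 days (50 − 30 = 20 remain).
20 into July → July 20.

20 July 2006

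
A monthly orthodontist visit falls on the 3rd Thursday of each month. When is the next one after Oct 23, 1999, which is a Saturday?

Nov 18, 1999

Oct 1999 starts on a Friday; its first Thursday is the 7th, so the 3rd Thursday is the 21st — Oct 21, 1999.
That is not after Oct 23, 1999, so look at Nov 1999.
Nov 1999 starts on a Monday; its first Thursday is the 4th, so the 3rd Thursday is the 18th — Nov 18, 1999.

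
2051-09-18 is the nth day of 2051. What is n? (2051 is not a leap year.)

Days in months before September: 31 + 28 + 31 + 30 + 31 + 30 + 31 + 31 = 243.
Plus 18 days into September → day 261.

261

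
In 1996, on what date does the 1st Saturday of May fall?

May 4, 1996

May 1996 begins on a Wednesday, so the first Saturday is May 4 (3 days later).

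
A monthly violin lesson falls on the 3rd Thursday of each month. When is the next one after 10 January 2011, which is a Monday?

January 2011 starts on a Saturday; its first Thursday is the 6th, so the 3rd Thursday is the 20th — 20 January 2011.
20 January 2011 is after 10 January 2011, so that is the next one.

20 January 2011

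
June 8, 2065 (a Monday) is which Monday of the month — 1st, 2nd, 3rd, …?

2nd

Day 8 falls in week ⌈8/7⌉ of the month.
Days 1–7 hold the 1st Monday, 8–14 the 2nd, 15–21 the 3rd, 22–28 the 4th, 29–31 the 5th.
8 is in the range for the 2nd.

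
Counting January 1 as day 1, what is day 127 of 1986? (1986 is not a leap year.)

January has 31 days (127 − 31 = 96 remain).
February has 28 days (96 − 28 = 68 remain).
March has 31 days (68 − 31 = 37 remain).
April has 30 days (37 − 30 = 7 remain).
7 into May → May 7.

7 May 1986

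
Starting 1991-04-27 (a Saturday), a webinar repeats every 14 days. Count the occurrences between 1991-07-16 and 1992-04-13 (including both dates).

20

Occurrences land 14·i days after 1991-04-27 for i = 0, 1, 2, …
1991-07-16 is 80 days after the start; 80 ÷ 14 = 5 remainder 10; since the remainder is 10, round up to i = 6. First occurrence in the window: #7 on 1991-07-20 (6×14 = 84 days in).
1992-04-13 is 352 days after the start; 352 ÷ 14 = 25 remainder 2. Last occurrence in the window: #26 on 1992-04-11.
Occurrences #7 through #26: 20 in total.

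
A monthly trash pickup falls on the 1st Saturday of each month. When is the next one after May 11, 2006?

May 2006 starts on a Monday, so its 1st Saturday is May 6, 2006 (5 days in).
That is not after May 11, 2006, so look at Jun 2006.
Jun 2006 starts on a Thursday, so its 1st Saturday is Jun 3, 2006 (2 days in).

Jun 3, 2006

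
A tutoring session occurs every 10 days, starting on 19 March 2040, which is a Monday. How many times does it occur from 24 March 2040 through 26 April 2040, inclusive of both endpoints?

3

Occurrences land 10·i days after 19 March 2040 for i = 0, 1, 2, …
24 March 2040 is 5 days after the start; 5 ÷ 10 = 0 remainder 5; since the remainder is 5, round up to i = 1. First occurrence in the window: #2 on 29 March 2040 (1×10 = 10 days in).
26 April 2040 is 38 days after the start; 38 ÷ 10 = 3 remainder 8. Last occurrence in the window: #4 on 18 April 2040.
Occurrences #2 through #4: 3 in total.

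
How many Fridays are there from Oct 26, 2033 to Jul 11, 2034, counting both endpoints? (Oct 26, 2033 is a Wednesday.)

Oct 26, 2033 is a Wednesday; the first Friday on or after it is Oct 28, 2033 (2 days later).
From Oct 28, 2033 to Jul 11, 2034: 3 + 30 + 31 + 31 + 28 + 31 + 30 + 31 + 30 + 11 = 256 days (rest of Oct, Nov, Dec, Jan, Feb, Mar, Apr, May, Jun, Jul).
256 ÷ 7 = 36 full weeks with remainder 4, so 36 more Fridays after the first → 37.

37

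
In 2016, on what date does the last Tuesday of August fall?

The first Tuesday of August 2016 is August 2.
August 2016 has 31 days. Adding weeks: 2, 9, 16, 23, 30 — the last one ≤ 31 is the 30th.

2016-08-30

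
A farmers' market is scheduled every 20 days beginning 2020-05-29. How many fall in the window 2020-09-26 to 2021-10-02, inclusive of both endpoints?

Occurrences land 20·i days after 2020-05-29 for i = 0, 1, 2, …
2020-09-26 is 120 days after the start; 120 ÷ 20 = 6 remainder 0. First occurrence in the window: #7 on 2020-09-26 (6×20 = 120 days in).
2021-10-02 is 491 days after the start; 491 ÷ 20 = 24 remainder 11. Last occurrence in the window: #25 on 2021-09-21.
Occurrences #7 through #25: 19 in total.

19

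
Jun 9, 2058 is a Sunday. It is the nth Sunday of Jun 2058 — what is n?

2nd

Day 9 falls in week ⌈9/7⌉ of the month.
Days 1–7 hold the 1st Sunday, 8–14 the 2nd, 15–21 the 3rd, 22–28 the 4th, 29–31 the 5th.
9 is in the range for the 2nd.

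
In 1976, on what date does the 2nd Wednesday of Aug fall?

Aug 11, 1976

The first Wednesday of Aug 1976 is Aug 4.
The 2nd Wednesday is 1 weeks later: 4 + 7 = 11.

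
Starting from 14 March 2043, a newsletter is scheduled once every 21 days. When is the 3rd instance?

The 3rd occurrence is 2 intervals after the first: 2 × 21 = 42 days after 14 March 2043.
March has 31 days — 17 days to the end of March leaves 25.
25 days into April → 25 April 2043.

25 April 2043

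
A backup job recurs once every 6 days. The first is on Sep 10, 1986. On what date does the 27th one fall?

The 27th occurrence is 26 intervals after the first: 26 × 6 = 156 days after Sep 10, 1986.
Sep has 30 days — 20 days to the end of Sep leaves 136.
Oct has 31 days (105 left).
Nov has 30 days (75 left).
Dec has 31 days (44 left).
Jan has 31 days (13 left).
13 days into Feb → Feb 13, 1987.

Feb 13, 1987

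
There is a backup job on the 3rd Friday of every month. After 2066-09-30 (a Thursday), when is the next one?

2066-10-15

September 2066 starts on a Wednesday; its first Friday is the 3rd, so the 3rd Friday is the 17th — 2066-09-17.
That is not after 2066-09-30, so look at October 2066.
October 2066 starts on a Friday; its first Friday is the 1st, so the 3rd Friday is the 15th — 2066-10-15.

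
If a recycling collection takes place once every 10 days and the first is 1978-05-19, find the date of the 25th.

The 25th occurrence is 24 intervals after the first: 24 × 10 = 240 days after 1978-05-19.
May has 31 days — 12 days to the end of May leaves 228.
June has 30 days (198 left).
July has 31 days (167 left).
August has 31 days (136 left).
September has 30 days (106 left).
October has 31 days (75 left).
November has 30 days (45 left).
December has 31 days (14 left).
14 days into January → 1979-01-14.

1979-01-14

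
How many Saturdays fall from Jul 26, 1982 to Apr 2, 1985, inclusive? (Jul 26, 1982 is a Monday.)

140

Jul 26, 1982 is a Monday; the first Saturday on or after it is Jul 31, 1982 (5 days later).
From Jul 31, 1982 to Apr 2, 1985: 153 + 365 + 366 + 92 = 976 days (rest of 1982, 1983, 1984, to Apr 2, 1985 in 1985).
976 ÷ 7 = 139 full weeks with remainder 3, so 139 more Saturdays after the first → 140.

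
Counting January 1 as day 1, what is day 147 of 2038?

May 27, 2038

Jan has 31 days (147 − 31 = 116 remain).
Feb has 28 days (116 − 28 = 88 remain).
Mar has 31 days (88 − 31 = 57 remain).
Apr has 30 days (57 − 30 = 27 remain).
27 into May → May 27.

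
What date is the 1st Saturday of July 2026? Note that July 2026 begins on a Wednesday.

2026-07-04

July 2026 begins on a Wednesday, so the first Saturday is July 4 (3 days later).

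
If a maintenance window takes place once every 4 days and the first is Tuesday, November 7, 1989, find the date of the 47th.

The 47th occurrence is 46 intervals after the first: 46 × 4 = 184 days after November 7, 1989.
November has 30 days — 23 days to the end of November leaves 161.
December has 31 days (130 left).
January has 31 days (99 left).
February has 28 days (71 left).
March has 31 days (40 left).
April has 30 days (10 left).
10 days into May → May 10, 1990.

May 10, 1990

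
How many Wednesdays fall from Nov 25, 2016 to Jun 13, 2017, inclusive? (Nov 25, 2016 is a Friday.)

Nov 25, 2016 is a Friday; the first Wednesday on or after it is Nov 30, 2016 (5 days later).
From Nov 30, 2016 to Jun 13, 2017: 0 + 31 + 31 + 28 + 31 + 30 + 31 + 13 = 195 days (rest of Nov, Dec, Jan, Feb, Mar, Apr, May, Jun).
195 ÷ 7 = 27 full weeks with remainder 6, so 27 more Wednesdays after the first → 28.

28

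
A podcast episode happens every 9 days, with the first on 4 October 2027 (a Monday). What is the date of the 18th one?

The 18th occurrence is 17 intervals after the first: 17 × 9 = 153 days after 4 October 2027.
October has 31 days — 27 days to the end of October leaves 126.
November has 30 days (96 left).
December has 31 days (65 left).
January has 31 days (34 left).
February has 29 days (5 left).
5 days into March → 5 March 2028.

5 March 2028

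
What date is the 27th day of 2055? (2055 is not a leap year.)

27 into January → January 27.

27 January 2055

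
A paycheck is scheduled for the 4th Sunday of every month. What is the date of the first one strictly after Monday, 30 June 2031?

June 2031 starts on a Sunday; its first Sunday is the 1st, so the 4th Sunday is the 22nd — 22 June 2031.
That is not after 30 June 2031, so look at July 2031.
July 2031 starts on a Tuesday; its first Sunday is the 6th, so the 4th Sunday is the 27th — 27 July 2031.

27 July 2031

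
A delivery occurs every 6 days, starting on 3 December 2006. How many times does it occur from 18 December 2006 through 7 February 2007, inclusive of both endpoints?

Occurrences land 6·i days after 3 December 2006 for i = 0, 1, 2, …
18 December 2006 is 15 days after the start; 15 ÷ 6 = 2 remainder 3; since the remainder is 3, round up to i = 3. First occurrence in the window: #4 on 21 December 2006 (3×6 = 18 days in).
7 February 2007 is 66 days after the start; 66 ÷ 6 = 11 remainder 0. Last occurrence in the window: #12 on 7 February 2007.
Occurrences #4 through #12: 9 in total.

9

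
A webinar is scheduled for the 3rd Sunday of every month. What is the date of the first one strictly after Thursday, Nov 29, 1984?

Dec 16, 1984

Nov 1984 starts on a Thursday; its first Sunday is the 4th, so the 3rd Sunday is the 18th — Nov 18, 1984.
That is not after Nov 29, 1984, so look at Dec 1984.
Dec 1984 starts on a Saturday; its first Sunday is the 2nd, so the 3rd Sunday is the 16th — Dec 16, 1984.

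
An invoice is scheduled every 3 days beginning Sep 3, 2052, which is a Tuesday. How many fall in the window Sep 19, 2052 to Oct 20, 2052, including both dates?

Occurrences land 3·i days after Sep 3, 2052 for i = 0, 1, 2, …
Sep 19, 2052 is 16 days after the start; 16 ÷ 3 = 5 remainder 1; since the remainder is 1, round up to i = 6. First occurrence in the window: #7 on Sep 21, 2052 (6×3 = 18 days in).
Oct 20, 2052 is 47 days after the start; 47 ÷ 3 = 15 remainder 2. Last occurrence in the window: #16 on Oct 18, 2052.
Occurrences #7 through #16: 10 in total.

10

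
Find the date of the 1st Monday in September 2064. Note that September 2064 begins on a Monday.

September 1, 2064

September 2064 begins on a Monday, so the first Monday is September 1.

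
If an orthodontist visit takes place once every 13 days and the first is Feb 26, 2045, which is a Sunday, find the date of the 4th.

Apr 6, 2045

The 4th occurrence is 3 intervals after the first: 3 × 13 = 39 days after Feb 26, 2045.
Feb has 28 days — 2 days to the end of Feb leaves 37.
Mar has 31 days (6 left).
6 days into Apr → Apr 6, 2045.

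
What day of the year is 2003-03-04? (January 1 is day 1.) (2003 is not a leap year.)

63

Days in months before March: 31 + 28 = 59.
Plus 4 days into March → day 63.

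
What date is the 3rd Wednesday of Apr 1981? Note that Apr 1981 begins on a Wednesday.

Apr 15, 1981

Apr 1981 begins on a Wednesday, so the first Wednesday is Apr 1.
The 3rd Wednesday is 2 weeks later: 1 + 14 = 15.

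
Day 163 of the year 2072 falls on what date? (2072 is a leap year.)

January has 31 days (163 − 31 = 132 remain).
February has 29 days (132 − 29 = 103 remain).
March has 31 days (103 − 31 = 72 remain).
April has 30 days (72 − 30 = 42 remain).
May has 31 days (42 − 31 = 11 remain).
11 into June → June 11.

11 June 2072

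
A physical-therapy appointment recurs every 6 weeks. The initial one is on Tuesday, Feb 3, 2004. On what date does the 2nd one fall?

The 2nd occurrence is 1 interval after the first: 1 × 42 = 42 days after Feb 3, 2004.
Feb has 29 days — 26 days to the end of Feb leaves 16.
16 days into Mar → Mar 16, 2004.

Mar 16, 2004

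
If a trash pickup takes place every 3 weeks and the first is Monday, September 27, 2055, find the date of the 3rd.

The 3rd occurrence is 2 intervals after the first: 2 × 21 = 42 days after September 27, 2055.
September has 30 days — 3 days to the end of September leaves 39.
October has 31 days (8 left).
8 days into November → November 8, 2055.

November 8, 2055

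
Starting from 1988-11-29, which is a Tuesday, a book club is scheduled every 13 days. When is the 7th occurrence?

The 7th occurrence is 6 intervals after the first: 6 × 13 = 78 days after 1988-11-29.
November has 30 days — 1 day to the end of November leaves 77.
December has 31 days (46 left).
January has 31 days (15 left).
15 days into February → 1989-02-15.

1989-02-15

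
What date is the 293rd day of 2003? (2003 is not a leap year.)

January has 31 days (293 − 31 = 262 remain).
February has 28 days (262 − 28 = 234 remain).
March has 31 days (234 − 31 = 203 remain).
April has 30 days (203 − 30 = 173 remain).
May has 31 days (173 − 31 = 142 remain).
June has 30 days (142 − 30 = 112 remain).
July has 31 days (112 − 31 = 81 remain).
August has 31 days (81 − 31 = 50 remain).
September has 30 days (50 − 30 = 20 remain).
20 into October → October 20.

October 20, 2003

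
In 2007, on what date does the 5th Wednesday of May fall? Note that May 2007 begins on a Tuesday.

May 2007 begins on a Tuesday, so the first Wednesday is May 2 (1 day later).
The 5th Wednesday is 4 weeks later: 2 + 28 = 30.

2007-05-30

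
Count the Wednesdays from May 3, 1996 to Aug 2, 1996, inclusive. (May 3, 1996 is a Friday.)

13

May 3, 1996 is a Friday; the first Wednesday on or after it is May 8, 1996 (5 days later).
From May 8, 1996 to Aug 2, 1996: 23 + 30 + 31 + 2 = 86 days (rest of May, Jun, Jul, Aug).
86 ÷ 7 = 12 full weeks with remainder 2, so 12 more Wednesdays after the first → 13.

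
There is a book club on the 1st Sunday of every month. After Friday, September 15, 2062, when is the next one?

October 1, 2062

September 2062 starts on a Friday, so its 1st Sunday is September 3, 2062 (2 days in).
That is not after September 15, 2062, so look at October 2062.
October 2062 starts on a Sunday, so its 1st Sunday is October 1, 2062.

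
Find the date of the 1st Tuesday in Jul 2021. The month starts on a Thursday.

Jul 6, 2021

Jul 2021 begins on a Thursday, so the first Tuesday is Jul 6 (5 days later).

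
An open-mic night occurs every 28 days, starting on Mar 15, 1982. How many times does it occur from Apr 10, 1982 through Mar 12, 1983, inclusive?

Occurrences land 28·i days after Mar 15, 1982 for i = 0, 1, 2, …
Apr 10, 1982 is 26 days after the start; 26 ÷ 28 = 0 remainder 26; since the remainder is 26, round up to i = 1. First occurrence in the window: #2 on Apr 12, 1982 (1×28 = 28 days in).
Mar 12, 1983 is 362 days after the start; 362 ÷ 28 = 12 remainder 26. Last occurrence in the window: #13 on Feb 14, 1983.
Occurrences #2 through #13: 12 in total.

12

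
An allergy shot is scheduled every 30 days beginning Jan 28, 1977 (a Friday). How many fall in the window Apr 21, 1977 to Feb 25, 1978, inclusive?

Occurrences land 30·i days after Jan 28, 1977 for i = 0, 1, 2, …
Apr 21, 1977 is 83 days after the start; 83 ÷ 30 = 2 remainder 23; since the remainder is 23, round up to i = 3. First occurrence in the window: #4 on Apr 28, 1977 (3×30 = 90 days in).
Feb 25, 1978 is 393 days after the start; 393 ÷ 30 = 13 remainder 3. Last occurrence in the window: #14 on Feb 22, 1978.
Occurrences #4 through #14: 11 in total.

11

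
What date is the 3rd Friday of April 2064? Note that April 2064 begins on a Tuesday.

April 2064 begins on a Tuesday, so the first Friday is April 4 (3 days later).
The 3rd Friday is 2 weeks later: 4 + 14 = 18.

2064-04-18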